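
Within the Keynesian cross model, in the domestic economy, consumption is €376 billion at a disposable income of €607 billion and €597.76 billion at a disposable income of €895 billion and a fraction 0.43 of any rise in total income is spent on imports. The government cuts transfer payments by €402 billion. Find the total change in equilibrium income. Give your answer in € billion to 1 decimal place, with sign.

MPC = ΔC/ΔYd = (597.76 − 376)/(895 − 607) = 221.76/288 = 0.77.
The transfer change shifts disposable income by −€402 billion, so first-round consumption changes by c·ΔTR = 0.77 × (−€402 billion) = −€309.54 billion.
Expenditure multiplier = 1/(1 − c + m) = 1/(1 − 0.77 + 0.43) = 1/0.66 ≈ 1.515.
The transfer multiplier is c × k ≈ 1.167, so ΔY = k × (c·ΔTR) = (−€309.54 billion) / 0.66 = −€469 billion.

−€469.0 billion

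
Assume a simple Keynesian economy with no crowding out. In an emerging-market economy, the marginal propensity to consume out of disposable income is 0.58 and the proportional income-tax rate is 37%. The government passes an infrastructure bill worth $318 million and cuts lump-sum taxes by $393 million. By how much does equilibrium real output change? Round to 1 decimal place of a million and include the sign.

Expenditure multiplier = 1/(1 − c(1−t)) = 1/(1 − 0.58×0.63) = 1/0.6346 ≈ 1.576.
ΔG contributes k·ΔG = (+$318 million) / 0.6346 ≈ +$501.1 million.
ΔT of −$393 million changes first-round spending by −c·ΔT = +$227.94 million, contributing k·(−c·ΔT) = (+$227.94 million) / 0.6346 ≈ +$359.2 million.
Net ΔY = k(ΔG − c·ΔT) = (+$545.94 million) / 0.6346 ≈ +$860.3 million.

+$860.3 million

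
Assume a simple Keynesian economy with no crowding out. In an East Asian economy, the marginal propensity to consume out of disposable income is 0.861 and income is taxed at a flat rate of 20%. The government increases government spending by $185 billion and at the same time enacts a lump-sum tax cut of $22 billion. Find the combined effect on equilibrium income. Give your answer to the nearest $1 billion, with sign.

+$655 billion

Expenditure multiplier = 1/(1 − c(1−t)) = 1/(1 − 0.861×0.8) = 1/0.3112 ≈ 3.213.
ΔG contributes k·ΔG = (+$185 billion) / 0.3112 ≈ +$594.5 billion.
ΔT of −$22 billion changes first-round spending by −c·ΔT = +$18.942 billion, contributing k·(−c·ΔT) = (+$18.942 billion) / 0.3112 ≈ +$60.9 billion.
Net ΔY = k(ΔG − c·ΔT) = (+$203.942 billion) / 0.3112 ≈ +$655 billion.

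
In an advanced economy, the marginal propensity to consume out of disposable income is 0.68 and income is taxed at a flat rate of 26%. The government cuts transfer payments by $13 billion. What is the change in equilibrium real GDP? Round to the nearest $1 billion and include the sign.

The transfer change shifts disposable income by −$13 billion, so first-round consumption changes by c·ΔTR = 0.68 × (−$13 billion) = −$8.84 billion.
Expenditure multiplier = 1/(1 − c(1−t)) = 1/(1 − 0.68×0.74) = 1/0.4968 ≈ 2.013.
The transfer multiplier is c × k ≈ 1.369, so ΔY = k × (c·ΔTR) = (−$8.84 billion) / 0.4968 ≈ −$18 billion.

−$18 billion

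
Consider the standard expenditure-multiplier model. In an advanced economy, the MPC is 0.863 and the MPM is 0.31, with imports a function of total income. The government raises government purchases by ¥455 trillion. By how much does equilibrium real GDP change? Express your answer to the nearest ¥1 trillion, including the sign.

+¥1,018 trillion

Government-spending multiplier = 1/(1 − c + m) = 1/(1 − 0.863 + 0.31) = 1/0.447 ≈ 2.237.
ΔY = k × ΔG = (+¥455 trillion) / 0.447 ≈ +¥1,018 trillion.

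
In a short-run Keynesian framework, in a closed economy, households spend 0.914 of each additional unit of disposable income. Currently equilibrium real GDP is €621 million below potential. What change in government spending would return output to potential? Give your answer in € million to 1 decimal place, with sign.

+€53.4 million

Spending multiplier = 1/(1 − MPC) = 1/(1 − 0.914) = 1/0.086 ≈ 11.628.
Need ΔY = +€621 million, so ΔG = ΔY/k = (+€621 million) × 0.086 ≈ +€53.4 million.
The government should increase government spending by €53.4 million.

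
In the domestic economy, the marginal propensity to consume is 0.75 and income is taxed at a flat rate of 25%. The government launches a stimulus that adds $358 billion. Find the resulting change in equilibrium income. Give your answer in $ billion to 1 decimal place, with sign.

Expenditure multiplier = 1/(1 − c(1−t)) = 1/(1 − 0.75×0.75) = 1/0.4375 ≈ 2.286.
ΔY = k × ΔG = (+$358 billion) / 0.4375 ≈ +$818.3 billion.

+$818.3 billion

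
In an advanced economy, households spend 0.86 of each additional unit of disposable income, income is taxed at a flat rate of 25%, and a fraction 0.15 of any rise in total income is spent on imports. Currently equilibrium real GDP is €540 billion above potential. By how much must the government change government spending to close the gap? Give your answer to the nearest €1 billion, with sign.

Spending multiplier = 1/(1 − c(1−t) + m) = 1/(1 − 0.86×0.75 + 0.15) = 1/0.505 ≈ 1.98.
Need ΔY = −€540 billion, so ΔG = ΔY/k = (−€540 billion) × 0.505 ≈ −€273 billion.
The government should cut government spending by €273 billion.

−€273 billion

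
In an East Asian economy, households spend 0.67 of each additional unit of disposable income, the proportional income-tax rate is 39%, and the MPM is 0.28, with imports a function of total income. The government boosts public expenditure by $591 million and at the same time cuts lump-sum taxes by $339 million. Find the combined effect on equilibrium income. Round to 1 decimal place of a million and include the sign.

+$939.0 million

Expenditure multiplier = 1/(1 − c(1−t) + m) = 1/(1 − 0.67×0.61 + 0.28) = 1/0.8713 ≈ 1.148.
ΔG contributes k·ΔG = (+$591 million) / 0.8713 ≈ +$678.3 million.
ΔT of −$339 million changes first-round spending by −c·ΔT = +$227.13 million, contributing k·(−c·ΔT) = (+$227.13 million) / 0.8713 ≈ +$260.7 million.
Net ΔY = k(ΔG − c·ΔT) = (+$818.13 million) / 0.8713 ≈ +$939 million.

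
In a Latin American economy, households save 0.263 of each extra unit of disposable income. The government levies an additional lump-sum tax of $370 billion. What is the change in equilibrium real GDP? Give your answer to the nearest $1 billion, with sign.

−$1,037 billion

MPC = 1 − MPS = 1 − 0.263 = 0.737.
A lump-sum tax change of +$370 billion shifts disposable income by −$370 billion; first-round consumption changes by −c × ΔT = −0.737 × (+$370 billion) = −$272.69 billion.
Expenditure multiplier = 1/(1 − MPC) = 1/(1 − 0.737) = 1/0.263 ≈ 3.802.
The tax multiplier is −c × k ≈ −2.802, so ΔY = k × (−c·ΔT) = (−$272.69 billion) / 0.263 ≈ −$1,037 billion.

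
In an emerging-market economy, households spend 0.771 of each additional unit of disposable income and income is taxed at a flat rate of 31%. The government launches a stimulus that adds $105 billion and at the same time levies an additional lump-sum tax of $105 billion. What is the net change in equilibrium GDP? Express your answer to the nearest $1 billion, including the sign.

Expenditure multiplier = 1/(1 − c(1−t)) = 1/(1 − 0.771×0.69) = 1/0.46801 ≈ 2.137.
ΔG contributes k·ΔG = (+$105 billion) / 0.46801 ≈ +$224.4 billion.
ΔT of +$105 billion changes first-round spending by −c·ΔT = −$80.955 billion, contributing k·(−c·ΔT) = (−$80.955 billion) / 0.46801 ≈ −$173 billion.
Net ΔY = k(ΔG − c·ΔT) = (+$24.045 billion) / 0.46801 ≈ +$51 billion.

+$51 billion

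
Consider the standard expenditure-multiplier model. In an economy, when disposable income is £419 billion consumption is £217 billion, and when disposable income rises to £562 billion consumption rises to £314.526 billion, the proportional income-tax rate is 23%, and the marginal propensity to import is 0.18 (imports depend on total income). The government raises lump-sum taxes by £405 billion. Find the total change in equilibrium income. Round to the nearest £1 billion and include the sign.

MPC = ΔC/ΔYd = (314.526 − 217)/(562 − 419) = 97.526/143 = 0.682.
A lump-sum tax change of +£405 billion shifts disposable income by −£405 billion; first-round consumption changes by −c × ΔT = −0.682 × (+£405 billion) = −£276.21 billion.
Expenditure multiplier = 1/(1 − c(1−t) + m) = 1/(1 − 0.682×0.77 + 0.18) = 1/0.65486 ≈ 1.527.
The tax multiplier is −c × k ≈ −1.041, so ΔY = k × (−c·ΔT) = (−£276.21 billion) / 0.65486 ≈ −£422 billion.

−£422 billion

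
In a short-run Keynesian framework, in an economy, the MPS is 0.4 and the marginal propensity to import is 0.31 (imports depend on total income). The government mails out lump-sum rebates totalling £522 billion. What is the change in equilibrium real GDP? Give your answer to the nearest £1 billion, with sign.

+£441 billion

MPC = 1 − MPS = 1 − 0.4 = 0.6.
A lump-sum tax change of −£522 billion shifts disposable income by +£522 billion; first-round consumption changes by −c × ΔT = −0.6 × (−£522 billion) = +£313.2 billion.
Expenditure multiplier = 1/(1 − c + m) = 1/(1 − 0.6 + 0.31) = 1/0.71 ≈ 1.408.
The tax multiplier is −c × k ≈ −0.845, so ΔY = k × (−c·ΔT) = (+£313.2 billion) / 0.71 ≈ +£441 billion.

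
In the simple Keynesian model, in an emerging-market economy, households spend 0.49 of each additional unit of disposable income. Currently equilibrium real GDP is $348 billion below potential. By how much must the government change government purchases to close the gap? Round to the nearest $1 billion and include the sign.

+$177 billion

Spending multiplier = 1/(1 − MPC) = 1/(1 − 0.49) = 1/0.51 ≈ 1.961.
Need ΔY = +$348 billion, so ΔG = ΔY/k = (+$348 billion) × 0.51 ≈ +$177 billion.
The government should increase government purchases by $177 billion.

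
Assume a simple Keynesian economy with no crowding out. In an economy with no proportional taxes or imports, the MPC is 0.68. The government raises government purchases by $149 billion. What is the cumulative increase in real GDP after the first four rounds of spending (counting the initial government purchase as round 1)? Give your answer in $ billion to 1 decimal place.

$366.1 billion

Round 1 adds ΔG = $149 billion; each later round is MPC = 0.68 times the previous.
After 4 rounds: 149 + 101.32 + 68.8976 + 46.850368 = ΔG·(1 − c^4)/(1 − c) = 149 × (1 − 0.21381376)/0.32 ≈ $366.1 billion.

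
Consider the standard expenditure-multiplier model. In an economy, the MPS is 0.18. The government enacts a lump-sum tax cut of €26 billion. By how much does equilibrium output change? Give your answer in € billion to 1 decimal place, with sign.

+€118.4 billion

MPC = 1 − MPS = 1 − 0.18 = 0.82.
A lump-sum tax change of −€26 billion shifts disposable income by +€26 billion; first-round consumption changes by −c × ΔT = −0.82 × (−€26 billion) = +€21.32 billion.
Expenditure multiplier = 1/(1 − MPC) = 1/(1 − 0.82) = 1/0.18 ≈ 5.556.
The tax multiplier is −c × k ≈ −4.556, so ΔY = k × (−c·ΔT) = (+€21.32 billion) / 0.18 ≈ +€118.4 billion.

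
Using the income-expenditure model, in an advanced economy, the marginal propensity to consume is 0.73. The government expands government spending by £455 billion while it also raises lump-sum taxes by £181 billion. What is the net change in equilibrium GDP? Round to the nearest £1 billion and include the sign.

+£1,196 billion

Expenditure multiplier = 1/(1 − MPC) = 1/(1 − 0.73) = 1/0.27 ≈ 3.704.
ΔG contributes k·ΔG = (+£455 billion) / 0.27 ≈ +£1,685.2 billion.
ΔT of +£181 billion changes first-round spending by −c·ΔT = −£132.13 billion, contributing k·(−c·ΔT) = (−£132.13 billion) / 0.27 ≈ −£489.4 billion.
Net ΔY = k(ΔG − c·ΔT) = (+£322.87 billion) / 0.27 ≈ +£1,196 billion.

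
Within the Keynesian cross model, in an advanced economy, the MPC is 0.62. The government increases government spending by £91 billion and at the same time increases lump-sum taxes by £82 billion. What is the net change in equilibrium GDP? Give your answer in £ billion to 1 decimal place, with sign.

+£105.7 billion

Expenditure multiplier = 1/(1 − MPC) = 1/(1 − 0.62) = 1/0.38 ≈ 2.632.
ΔG contributes k·ΔG = (+£91 billion) / 0.38 ≈ +£239.5 billion.
ΔT of +£82 billion changes first-round spending by −c·ΔT = −£50.84 billion, contributing k·(−c·ΔT) = (−£50.84 billion) / 0.38 ≈ −£133.8 billion.
Net ΔY = k(ΔG − c·ΔT) = (+£40.16 billion) / 0.38 ≈ +£105.7 billion.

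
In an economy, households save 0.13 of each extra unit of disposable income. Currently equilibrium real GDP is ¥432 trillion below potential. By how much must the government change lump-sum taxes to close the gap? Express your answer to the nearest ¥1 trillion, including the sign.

−¥65 trillion

MPC = 1 − MPS = 1 − 0.13 = 0.87.
Spending multiplier = 1/(1 − MPC) = 1/(1 − 0.87) = 1/0.13 ≈ 7.692.
Tax multiplier = −c·k = −0.87/0.13 ≈ −6.692. Need ΔY = +¥432 trillion, so ΔT = ΔY/(−c·k) = −(+¥432 trillion) × 0.13 / 0.87 ≈ −¥65 trillion.
The government should cut lump-sum taxes by ¥65 trillion.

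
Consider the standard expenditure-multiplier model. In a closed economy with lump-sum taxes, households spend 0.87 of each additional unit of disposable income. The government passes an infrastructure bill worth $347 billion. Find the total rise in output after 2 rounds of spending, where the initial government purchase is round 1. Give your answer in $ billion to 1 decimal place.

Round 1 adds ΔG = $347 billion; each later round is MPC = 0.87 times the previous.
After 2 rounds: 347 + 301.89 = ΔG·(1 − c^2)/(1 − c) = 347 × (1 − 0.7569)/0.13 ≈ $648.9 billion.

$648.9 billion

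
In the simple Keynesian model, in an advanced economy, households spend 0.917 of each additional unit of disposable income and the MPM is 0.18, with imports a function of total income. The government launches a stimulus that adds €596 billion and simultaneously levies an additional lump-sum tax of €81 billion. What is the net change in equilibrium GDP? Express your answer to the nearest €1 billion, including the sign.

Expenditure multiplier = 1/(1 − c + m) = 1/(1 − 0.917 + 0.18) = 1/0.263 ≈ 3.802.
ΔG contributes k·ΔG = (+€596 billion) / 0.263 ≈ +€2,266.2 billion.
ΔT of +€81 billion changes first-round spending by −c·ΔT = −€74.277 billion, contributing k·(−c·ΔT) = (−€74.277 billion) / 0.263 ≈ −€282.4 billion.
Net ΔY = k(ΔG − c·ΔT) = (+€521.723 billion) / 0.263 ≈ +€1,984 billion.

+€1,984 billion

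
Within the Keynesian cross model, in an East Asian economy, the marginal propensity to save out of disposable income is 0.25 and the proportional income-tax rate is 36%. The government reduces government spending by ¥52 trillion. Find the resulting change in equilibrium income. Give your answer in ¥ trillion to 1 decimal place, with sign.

−¥100.0 trillion

MPC = 1 − MPS = 1 − 0.25 = 0.75.
Expenditure multiplier = 1/(1 − c(1−t)) = 1/(1 − 0.75×0.64) = 1/0.52 ≈ 1.923.
ΔY = k × ΔG = (−¥52 trillion) / 0.52 = −¥100 trillion.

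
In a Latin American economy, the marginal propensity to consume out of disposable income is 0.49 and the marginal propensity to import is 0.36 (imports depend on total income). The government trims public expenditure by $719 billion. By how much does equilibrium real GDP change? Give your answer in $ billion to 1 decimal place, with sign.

Expenditure multiplier = 1/(1 − c + m) = 1/(1 − 0.49 + 0.36) = 1/0.87 ≈ 1.149.
ΔY = k × ΔG = (−$719 billion) / 0.87 ≈ −$826.4 billion.

−$826.4 billion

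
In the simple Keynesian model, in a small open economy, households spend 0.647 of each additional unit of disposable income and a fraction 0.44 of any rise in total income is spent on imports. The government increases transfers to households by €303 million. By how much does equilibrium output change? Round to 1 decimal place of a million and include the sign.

The transfer change shifts disposable income by +€303 million, so first-round consumption changes by c·ΔTR = 0.647 × (+€303 million) = +€196.041 million.
Expenditure multiplier = 1/(1 − c + m) = 1/(1 − 0.647 + 0.44) = 1/0.793 ≈ 1.261.
The transfer multiplier is c × k ≈ 0.816, so ΔY = k × (c·ΔTR) = (+€196.041 million) / 0.793 ≈ +€247.2 million.

+€247.2 million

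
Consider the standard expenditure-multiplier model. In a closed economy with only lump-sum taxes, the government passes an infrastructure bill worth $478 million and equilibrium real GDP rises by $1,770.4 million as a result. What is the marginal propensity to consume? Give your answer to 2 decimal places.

Implied spending multiplier k = ΔY/ΔG = 1,770.4/478 ≈ 3.7038.
Since k = 1/(1 − MPC), MPC = 1 − 1/k = 1 − ΔG/ΔY = 1 − 478/1,770.4 ≈ 0.73.

0.73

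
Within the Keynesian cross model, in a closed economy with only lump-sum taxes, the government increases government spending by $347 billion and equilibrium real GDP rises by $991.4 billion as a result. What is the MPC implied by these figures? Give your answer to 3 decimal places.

0.650

Implied spending multiplier k = ΔY/ΔG = 991.4/347 ≈ 2.8571.
Since k = 1/(1 − MPC), MPC = 1 − 1/k = 1 − ΔG/ΔY = 1 − 347/991.4 ≈ 0.650.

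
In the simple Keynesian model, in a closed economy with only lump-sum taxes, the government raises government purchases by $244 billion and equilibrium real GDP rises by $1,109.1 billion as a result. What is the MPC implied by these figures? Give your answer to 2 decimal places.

Implied spending multiplier k = ΔY/ΔG = 1,109.1/244 ≈ 4.5455.
Since k = 1/(1 − MPC), MPC = 1 − 1/k = 1 − ΔG/ΔY = 1 − 244/1,109.1 ≈ 0.78.

0.78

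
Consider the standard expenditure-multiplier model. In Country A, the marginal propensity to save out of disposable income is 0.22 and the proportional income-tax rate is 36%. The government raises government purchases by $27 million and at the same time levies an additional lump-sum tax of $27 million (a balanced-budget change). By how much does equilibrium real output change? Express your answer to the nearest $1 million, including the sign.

+$12 million

MPC = 1 − MPS = 1 − 0.22 = 0.78.
Expenditure multiplier = 1/(1 − c(1−t)) = 1/(1 − 0.78×0.64) = 1/0.5008 ≈ 1.997.
ΔG contributes k·ΔG = (+$27 million) / 0.5008 ≈ +$53.9 million.
ΔT of +$27 million changes first-round spending by −c·ΔT = −$21.06 million, contributing k·(−c·ΔT) = (−$21.06 million) / 0.5008 ≈ −$42.1 million.
Net ΔY = k(ΔG − c·ΔT) = (+$5.94 million) / 0.5008 ≈ +$12 million.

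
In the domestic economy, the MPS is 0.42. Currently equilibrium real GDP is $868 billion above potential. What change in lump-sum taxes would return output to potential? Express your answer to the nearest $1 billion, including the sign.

+$629 billion

MPC = 1 − MPS = 1 − 0.42 = 0.58.
Spending multiplier = 1/(1 − MPC) = 1/(1 − 0.58) = 1/0.42 ≈ 2.381.
Tax multiplier = −c·k = −0.58/0.42 ≈ −1.381. Need ΔY = −$868 billion, so ΔT = ΔY/(−c·k) = −(−$868 billion) × 0.42 / 0.58 ≈ +$629 billion.
The government should raise lump-sum taxes by $629 billion.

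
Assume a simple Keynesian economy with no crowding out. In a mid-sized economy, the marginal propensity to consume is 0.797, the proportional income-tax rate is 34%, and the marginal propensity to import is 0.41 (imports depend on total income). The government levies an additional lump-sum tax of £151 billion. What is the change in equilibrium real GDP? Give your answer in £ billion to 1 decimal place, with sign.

A lump-sum tax change of +£151 billion shifts disposable income by −£151 billion; first-round consumption changes by −c × ΔT = −0.797 × (+£151 billion) = −£120.347 billion.
Expenditure multiplier = 1/(1 − c(1−t) + m) = 1/(1 − 0.797×0.66 + 0.41) = 1/0.88398 ≈ 1.131.
The tax multiplier is −c × k ≈ −0.902, so ΔY = k × (−c·ΔT) = (−£120.347 billion) / 0.88398 ≈ −£136.1 billion.

−£136.1 billion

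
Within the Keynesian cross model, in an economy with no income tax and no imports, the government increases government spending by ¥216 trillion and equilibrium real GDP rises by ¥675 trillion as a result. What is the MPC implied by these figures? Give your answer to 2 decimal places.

0.68

Implied spending multiplier k = ΔY/ΔG = 675/216 = 3.125.
Since k = 1/(1 − MPC), MPC = 1 − 1/k = 1 − ΔG/ΔY = 1 − 216/675 = 0.68.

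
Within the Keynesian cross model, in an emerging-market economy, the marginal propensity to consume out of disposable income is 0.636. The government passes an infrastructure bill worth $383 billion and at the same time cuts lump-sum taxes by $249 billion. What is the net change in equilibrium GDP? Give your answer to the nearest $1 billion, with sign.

+$1,487 billion

Expenditure multiplier = 1/(1 − MPC) = 1/(1 − 0.636) = 1/0.364 ≈ 2.747.
ΔG contributes k·ΔG = (+$383 billion) / 0.364 ≈ +$1,052.2 billion.
ΔT of −$249 billion changes first-round spending by −c·ΔT = +$158.364 billion, contributing k·(−c·ΔT) = (+$158.364 billion) / 0.364 ≈ +$435.1 billion.
Net ΔY = k(ΔG − c·ΔT) = (+$541.364 billion) / 0.364 ≈ +$1,487 billion.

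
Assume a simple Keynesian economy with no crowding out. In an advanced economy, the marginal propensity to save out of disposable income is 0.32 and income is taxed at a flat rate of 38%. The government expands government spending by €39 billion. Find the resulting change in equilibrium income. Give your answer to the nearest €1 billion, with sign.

MPC = 1 − MPS = 1 − 0.32 = 0.68.
Expenditure multiplier = 1/(1 − c(1−t)) = 1/(1 − 0.68×0.62) = 1/0.5784 ≈ 1.729.
ΔY = k × ΔG = (+€39 billion) / 0.5784 ≈ +€67 billion.

+€67 billion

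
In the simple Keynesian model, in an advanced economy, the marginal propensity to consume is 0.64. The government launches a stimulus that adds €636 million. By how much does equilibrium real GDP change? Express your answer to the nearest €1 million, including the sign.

Government-spending multiplier = 1/(1 − MPC) = 1/(1 − 0.64) = 1/0.36 ≈ 2.778.
ΔY = k × ΔG = (+€636 million) / 0.36 ≈ +€1,767 million.

+€1,767 million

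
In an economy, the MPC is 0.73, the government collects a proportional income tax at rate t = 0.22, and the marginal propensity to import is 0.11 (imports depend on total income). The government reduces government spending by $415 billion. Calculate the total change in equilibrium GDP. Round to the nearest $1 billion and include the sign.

−$768 billion

Spending multiplier = 1/(1 − c(1−t) + m) = 1/(1 − 0.73×0.78 + 0.11) = 1/0.5406 ≈ 1.85.
ΔY = k × ΔG = (−$415 billion) / 0.5406 ≈ −$768 billion.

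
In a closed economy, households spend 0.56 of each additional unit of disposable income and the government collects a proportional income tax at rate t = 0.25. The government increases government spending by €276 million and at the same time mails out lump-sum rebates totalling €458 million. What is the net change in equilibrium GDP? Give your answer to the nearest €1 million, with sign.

+€918 million

Expenditure multiplier = 1/(1 − c(1−t)) = 1/(1 − 0.56×0.75) = 1/0.58 ≈ 1.724.
ΔG contributes k·ΔG = (+€276 million) / 0.58 ≈ +€475.9 million.
ΔT of −€458 million changes first-round spending by −c·ΔT = +€256.48 million, contributing k·(−c·ΔT) = (+€256.48 million) / 0.58 ≈ +€442.2 million.
Net ΔY = k(ΔG − c·ΔT) = (+€532.48 million) / 0.58 ≈ +€918 million.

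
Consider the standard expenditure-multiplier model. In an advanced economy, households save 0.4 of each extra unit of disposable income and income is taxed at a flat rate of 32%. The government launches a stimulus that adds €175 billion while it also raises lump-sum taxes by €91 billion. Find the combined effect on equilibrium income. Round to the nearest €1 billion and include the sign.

MPC = 1 − MPS = 1 − 0.4 = 0.6.
Expenditure multiplier = 1/(1 − c(1−t)) = 1/(1 − 0.6×0.68) = 1/0.592 ≈ 1.689.
ΔG contributes k·ΔG = (+€175 billion) / 0.592 ≈ +€295.6 billion.
ΔT of +€91 billion changes first-round spending by −c·ΔT = −€54.6 billion, contributing k·(−c·ΔT) = (−€54.6 billion) / 0.592 ≈ −€92.2 billion.
Net ΔY = k(ΔG − c·ΔT) = (+€120.4 billion) / 0.592 ≈ +€203 billion.

+€203 billion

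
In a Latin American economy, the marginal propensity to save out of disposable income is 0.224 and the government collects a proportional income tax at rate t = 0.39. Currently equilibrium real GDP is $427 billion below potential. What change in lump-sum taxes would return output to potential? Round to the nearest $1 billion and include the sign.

MPC = 1 − MPS = 1 − 0.224 = 0.776.
Spending multiplier = 1/(1 − c(1−t)) = 1/(1 − 0.776×0.61) = 1/0.52664 ≈ 1.899.
Tax multiplier = −c·k = −0.776/0.52664 ≈ −1.473. Need ΔY = +$427 billion, so ΔT = ΔY/(−c·k) = −(+$427 billion) × 0.52664 / 0.776 ≈ −$290 billion.
The government should cut lump-sum taxes by $290 billion.

−$290 billion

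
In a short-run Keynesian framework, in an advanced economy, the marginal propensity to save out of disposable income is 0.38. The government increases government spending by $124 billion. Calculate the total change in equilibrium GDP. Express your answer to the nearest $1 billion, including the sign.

+$326 billion

MPC = 1 − MPS = 1 − 0.38 = 0.62.
Expenditure multiplier = 1/(1 − MPC) = 1/(1 − 0.62) = 1/0.38 ≈ 2.632.
ΔY = k × ΔG = (+$124 billion) / 0.38 ≈ +$326 billion.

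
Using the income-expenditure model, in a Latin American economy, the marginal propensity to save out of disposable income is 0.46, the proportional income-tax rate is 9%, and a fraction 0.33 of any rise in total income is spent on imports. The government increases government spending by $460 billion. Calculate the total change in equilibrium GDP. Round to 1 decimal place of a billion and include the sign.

+$548.5 billion

MPC = 1 − MPS = 1 − 0.46 = 0.54.
Spending multiplier = 1/(1 − c(1−t) + m) = 1/(1 − 0.54×0.91 + 0.33) = 1/0.8386 ≈ 1.192.
ΔY = k × ΔG = (+$460 billion) / 0.8386 ≈ +$548.5 billion.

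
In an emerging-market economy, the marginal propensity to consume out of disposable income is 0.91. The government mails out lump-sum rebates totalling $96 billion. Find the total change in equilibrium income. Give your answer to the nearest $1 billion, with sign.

+$971 billion

A lump-sum tax change of −$96 billion shifts disposable income by +$96 billion; first-round consumption changes by −c × ΔT = −0.91 × (−$96 billion) = +$87.36 billion.
Expenditure multiplier = 1/(1 − MPC) = 1/(1 − 0.91) = 1/0.09 ≈ 11.111.
The tax multiplier is −c × k ≈ −10.111, so ΔY = k × (−c·ΔT) = (+$87.36 billion) / 0.09 ≈ +$971 billion.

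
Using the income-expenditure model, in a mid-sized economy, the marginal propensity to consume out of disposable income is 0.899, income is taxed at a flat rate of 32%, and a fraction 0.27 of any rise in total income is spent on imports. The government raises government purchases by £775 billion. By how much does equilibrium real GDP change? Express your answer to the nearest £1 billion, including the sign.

Government-spending multiplier = 1/(1 − c(1−t) + m) = 1/(1 − 0.899×0.68 + 0.27) = 1/0.65868 ≈ 1.518.
ΔY = k × ΔG = (+£775 billion) / 0.65868 ≈ +£1,177 billion.

+£1,177 billion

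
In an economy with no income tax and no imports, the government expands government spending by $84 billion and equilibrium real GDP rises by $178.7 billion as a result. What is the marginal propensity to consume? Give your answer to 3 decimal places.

0.530

Implied spending multiplier k = ΔY/ΔG = 178.7/84 ≈ 2.1274.
Since k = 1/(1 − MPC), MPC = 1 − 1/k = 1 − ΔG/ΔY = 1 − 84/178.7 ≈ 0.530.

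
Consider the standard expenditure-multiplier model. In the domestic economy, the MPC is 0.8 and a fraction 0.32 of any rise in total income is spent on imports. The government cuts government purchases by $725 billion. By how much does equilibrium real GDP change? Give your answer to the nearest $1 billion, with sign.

Spending multiplier = 1/(1 − c + m) = 1/(1 − 0.8 + 0.32) = 1/0.52 ≈ 1.923.
ΔY = k × ΔG = (−$725 billion) / 0.52 ≈ −$1,394 billion.

−$1,394 billion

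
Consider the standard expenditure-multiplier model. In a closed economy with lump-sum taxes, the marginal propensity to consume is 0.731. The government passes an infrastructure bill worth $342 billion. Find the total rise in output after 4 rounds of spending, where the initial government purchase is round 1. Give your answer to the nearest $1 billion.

$908 billion

Round 1 adds ΔG = $342 billion; each later round is MPC = 0.731 times the previous.
After 4 rounds: 342 + 250.002 + 182.751462 + 133.591318722 = ΔG·(1 − c^4)/(1 − c) = 342 × (1 − 0.285541678321)/0.269 ≈ $908 billion.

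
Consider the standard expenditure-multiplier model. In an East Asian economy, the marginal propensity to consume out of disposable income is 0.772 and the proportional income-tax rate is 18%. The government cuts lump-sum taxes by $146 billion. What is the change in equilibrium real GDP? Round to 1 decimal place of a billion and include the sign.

+$307.2 billion

A lump-sum tax change of −$146 billion shifts disposable income by +$146 billion; first-round consumption changes by −c × ΔT = −0.772 × (−$146 billion) = +$112.712 billion.
Expenditure multiplier = 1/(1 − c(1−t)) = 1/(1 − 0.772×0.82) = 1/0.36696 ≈ 2.725.
The tax multiplier is −c × k ≈ −2.104, so ΔY = k × (−c·ΔT) = (+$112.712 billion) / 0.36696 ≈ +$307.2 billion.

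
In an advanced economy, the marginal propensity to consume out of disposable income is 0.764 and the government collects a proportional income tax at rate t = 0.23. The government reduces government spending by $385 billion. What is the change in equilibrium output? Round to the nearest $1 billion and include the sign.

Government-spending multiplier = 1/(1 − c(1−t)) = 1/(1 − 0.764×0.77) = 1/0.41172 ≈ 2.429.
ΔY = k × ΔG = (−$385 billion) / 0.41172 ≈ −$935 billion.

−$935 billion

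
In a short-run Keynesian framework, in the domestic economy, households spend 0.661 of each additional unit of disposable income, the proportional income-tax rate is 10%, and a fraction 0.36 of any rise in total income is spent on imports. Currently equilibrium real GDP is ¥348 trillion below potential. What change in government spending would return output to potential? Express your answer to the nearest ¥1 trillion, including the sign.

Spending multiplier = 1/(1 − c(1−t) + m) = 1/(1 − 0.661×0.9 + 0.36) = 1/0.7651 ≈ 1.307.
Need ΔY = +¥348 trillion, so ΔG = ΔY/k = (+¥348 trillion) × 0.7651 ≈ +¥266 trillion.
The government should increase government spending by ¥266 trillion.

+¥266 trillion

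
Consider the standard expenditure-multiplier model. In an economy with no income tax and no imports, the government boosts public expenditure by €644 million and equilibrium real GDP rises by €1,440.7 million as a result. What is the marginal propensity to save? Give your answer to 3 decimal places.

0.447

Implied spending multiplier k = ΔY/ΔG = 1,440.7/644 ≈ 2.2371.
Since k = 1/(1 − MPC), MPC = 1 − 1/k = 1 − ΔG/ΔY = 1 − 644/1,440.7 ≈ 0.553.
MPS = 1 − MPC = 0.447.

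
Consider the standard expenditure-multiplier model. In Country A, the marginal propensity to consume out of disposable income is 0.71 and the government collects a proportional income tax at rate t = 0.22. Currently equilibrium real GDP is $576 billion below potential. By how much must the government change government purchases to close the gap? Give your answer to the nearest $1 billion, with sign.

+$257 billion

Spending multiplier = 1/(1 − c(1−t)) = 1/(1 − 0.71×0.78) = 1/0.4462 ≈ 2.241.
Need ΔY = +$576 billion, so ΔG = ΔY/k = (+$576 billion) × 0.4462 ≈ +$257 billion.
The government should increase government purchases by $257 billion.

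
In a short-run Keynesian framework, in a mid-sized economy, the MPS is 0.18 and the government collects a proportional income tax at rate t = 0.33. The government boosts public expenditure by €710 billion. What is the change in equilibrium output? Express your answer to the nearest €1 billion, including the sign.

MPC = 1 − MPS = 1 − 0.18 = 0.82.
Government-spending multiplier = 1/(1 − c(1−t)) = 1/(1 − 0.82×0.67) = 1/0.4506 ≈ 2.219.
ΔY = k × ΔG = (+€710 billion) / 0.4506 ≈ +€1,576 billion.

+€1,576 billion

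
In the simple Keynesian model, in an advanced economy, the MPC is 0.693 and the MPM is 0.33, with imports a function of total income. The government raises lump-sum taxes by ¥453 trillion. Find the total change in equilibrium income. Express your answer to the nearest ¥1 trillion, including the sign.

A lump-sum tax change of +¥453 trillion shifts disposable income by −¥453 trillion; first-round consumption changes by −c × ΔT = −0.693 × (+¥453 trillion) = −¥313.929 trillion.
Expenditure multiplier = 1/(1 − c + m) = 1/(1 − 0.693 + 0.33) = 1/0.637 ≈ 1.57.
The tax multiplier is −c × k ≈ −1.088, so ΔY = k × (−c·ΔT) = (−¥313.929 trillion) / 0.637 ≈ −¥493 trillion.

−¥493 trillion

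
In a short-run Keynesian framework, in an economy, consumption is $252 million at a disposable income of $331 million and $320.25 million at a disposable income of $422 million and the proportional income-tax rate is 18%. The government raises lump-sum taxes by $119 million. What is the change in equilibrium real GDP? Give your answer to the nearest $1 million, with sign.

MPC = ΔC/ΔYd = (320.25 − 252)/(422 − 331) = 68.25/91 = 0.75.
A lump-sum tax change of +$119 million shifts disposable income by −$119 million; first-round consumption changes by −c × ΔT = −0.75 × (+$119 million) = −$89.25 million.
Expenditure multiplier = 1/(1 − c(1−t)) = 1/(1 − 0.75×0.82) = 1/0.385 ≈ 2.597.
The tax multiplier is −c × k ≈ −1.948, so ΔY = k × (−c·ΔT) = (−$89.25 million) / 0.385 ≈ −$232 million.

−$232 million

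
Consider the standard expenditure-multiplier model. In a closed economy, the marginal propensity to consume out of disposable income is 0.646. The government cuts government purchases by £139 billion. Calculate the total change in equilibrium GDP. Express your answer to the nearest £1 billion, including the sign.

Spending multiplier = 1/(1 − MPC) = 1/(1 − 0.646) = 1/0.354 ≈ 2.825.
ΔY = k × ΔG = (−£139 billion) / 0.354 ≈ −£393 billion.

−£393 billion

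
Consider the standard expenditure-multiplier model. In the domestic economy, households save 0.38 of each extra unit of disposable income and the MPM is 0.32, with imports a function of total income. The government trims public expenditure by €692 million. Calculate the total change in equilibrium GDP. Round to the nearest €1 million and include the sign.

−€989 million

MPC = 1 − MPS = 1 − 0.38 = 0.62.
Government-spending multiplier = 1/(1 − c + m) = 1/(1 − 0.62 + 0.32) = 1/0.7 ≈ 1.429.
ΔY = k × ΔG = (−€692 million) / 0.7 ≈ −€989 million.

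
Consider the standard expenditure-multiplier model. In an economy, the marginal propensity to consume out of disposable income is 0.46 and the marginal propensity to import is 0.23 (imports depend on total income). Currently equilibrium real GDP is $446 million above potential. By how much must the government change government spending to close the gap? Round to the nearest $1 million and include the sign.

Spending multiplier = 1/(1 − c + m) = 1/(1 − 0.46 + 0.23) = 1/0.77 ≈ 1.299.
Need ΔY = −$446 million, so ΔG = ΔY/k = (−$446 million) × 0.77 ≈ −$343 million.
The government should cut government spending by $343 million.

−$343 million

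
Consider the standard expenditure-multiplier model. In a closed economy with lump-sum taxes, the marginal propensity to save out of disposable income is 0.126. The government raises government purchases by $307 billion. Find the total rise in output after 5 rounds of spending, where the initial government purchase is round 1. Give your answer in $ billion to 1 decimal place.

MPC = 1 − MPS = 1 − 0.126 = 0.874.
Round 1 adds ΔG = $307 billion; each later round is MPC = 0.874 times the previous.
After 5 rounds: 307 + 268.318 + 234.509932 + 204.961680568 + 179.136508816432 = ΔG·(1 − c^5)/(1 − c) = 307 × (1 − 0.509984718910624)/0.126 ≈ $1,193.9 billion.

$1,193.9 billion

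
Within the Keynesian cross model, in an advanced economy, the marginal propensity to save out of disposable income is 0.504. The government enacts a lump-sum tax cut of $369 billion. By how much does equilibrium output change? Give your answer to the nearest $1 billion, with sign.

MPC = 1 − MPS = 1 − 0.504 = 0.496.
A lump-sum tax change of −$369 billion shifts disposable income by +$369 billion; first-round consumption changes by −c × ΔT = −0.496 × (−$369 billion) = +$183.024 billion.
Expenditure multiplier = 1/(1 − MPC) = 1/(1 − 0.496) = 1/0.504 ≈ 1.984.
The tax multiplier is −c × k ≈ −0.984, so ΔY = k × (−c·ΔT) = (+$183.024 billion) / 0.504 ≈ +$363 billion.

+$363 billion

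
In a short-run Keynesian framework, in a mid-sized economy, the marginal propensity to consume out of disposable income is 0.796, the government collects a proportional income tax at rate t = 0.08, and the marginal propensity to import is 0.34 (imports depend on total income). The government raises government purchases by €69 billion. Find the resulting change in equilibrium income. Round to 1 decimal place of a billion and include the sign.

+€113.5 billion

Spending multiplier = 1/(1 − c(1−t) + m) = 1/(1 − 0.796×0.92 + 0.34) = 1/0.60768 ≈ 1.646.
ΔY = k × ΔG = (+€69 billion) / 0.60768 ≈ +€113.5 billion.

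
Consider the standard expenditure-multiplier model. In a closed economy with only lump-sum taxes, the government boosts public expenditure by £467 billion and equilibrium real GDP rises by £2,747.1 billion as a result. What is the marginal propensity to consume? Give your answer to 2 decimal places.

Implied spending multiplier k = ΔY/ΔG = 2,747.1/467 ≈ 5.8824.
Since k = 1/(1 − MPC), MPC = 1 − 1/k = 1 − ΔG/ΔY = 1 − 467/2,747.1 ≈ 0.83.

0.83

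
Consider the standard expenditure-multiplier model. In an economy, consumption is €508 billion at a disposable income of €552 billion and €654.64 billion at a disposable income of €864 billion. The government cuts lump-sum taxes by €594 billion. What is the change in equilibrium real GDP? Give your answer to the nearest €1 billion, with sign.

+€527 billion

MPC = ΔC/ΔYd = (654.64 − 508)/(864 − 552) = 146.64/312 = 0.47.
A lump-sum tax change of −€594 billion shifts disposable income by +€594 billion; first-round consumption changes by −c × ΔT = −0.47 × (−€594 billion) = +€279.18 billion.
Expenditure multiplier = 1/(1 − MPC) = 1/(1 − 0.47) = 1/0.53 ≈ 1.887.
The tax multiplier is −c × k ≈ −0.887, so ΔY = k × (−c·ΔT) = (+€279.18 billion) / 0.53 ≈ +€527 billion.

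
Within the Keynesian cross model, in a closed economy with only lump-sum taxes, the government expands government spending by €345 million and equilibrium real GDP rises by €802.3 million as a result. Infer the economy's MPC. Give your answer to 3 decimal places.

0.570

Implied spending multiplier k = ΔY/ΔG = 802.3/345 ≈ 2.3255.
Since k = 1/(1 − MPC), MPC = 1 − 1/k = 1 − ΔG/ΔY = 1 − 345/802.3 ≈ 0.570.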